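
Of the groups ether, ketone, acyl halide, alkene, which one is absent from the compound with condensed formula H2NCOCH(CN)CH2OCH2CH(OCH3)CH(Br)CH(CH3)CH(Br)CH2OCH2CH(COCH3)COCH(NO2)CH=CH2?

acyl halide

ether: present (CH2OCH2 — C–O–C with sp³ carbons on both sides and no adjacent C=O → ether).
alkene: present (CH=CH2 — C=C double bond → alkene).
ketone: present (CH(COCH3) — pendant –COCH3: carbonyl C bonded to two carbons → ketone).
acyl halide: no segment matches this pattern.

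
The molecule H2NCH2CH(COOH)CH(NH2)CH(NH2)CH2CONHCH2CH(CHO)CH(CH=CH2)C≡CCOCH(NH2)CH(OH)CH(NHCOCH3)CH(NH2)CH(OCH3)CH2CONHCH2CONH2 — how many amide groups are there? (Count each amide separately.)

–NH2 on an sp³ carbon with no adjacent C=O → amine.
pendant –COOH: carbonyl C bonded to C and –OH → carboxylic acid.
–NH2 on an sp³ carbon with no adjacent C=O → amine.
–NH2 on an sp³ carbon with no adjacent C=O → amine.
–C(=O)–N– linkage → amide (the N is not an amine).
pendant –CHO: carbonyl C bonded to C and H → aldehyde.
pendant –CH=CH2: C=C double bond → alkene.
C≡C triple bond → alkyne.
–C(=O)– with carbon on both sides → ketone.
–NH2 on an sp³ carbon with no adjacent C=O → amine.
–OH on an sp³ carbon → alcohol (secondary).
pendant –NHC(=O)CH3: N bonded to a carbonyl → amide (not amine).
–NH2 on an sp³ carbon with no adjacent C=O → amine.
pendant –OCH3: C–O–C with sp³ C, no adjacent C=O → ether.
–C(=O)–N– linkage → amide (the N is not an amine).
–C(=O)NH2: carbonyl C bonded to C and to N → amide (the N is not a separate amine).
Amide appears at: CH2CONHCH2, CH(NHCOCH3), CH2CONHCH2, CONH2 → 4.

4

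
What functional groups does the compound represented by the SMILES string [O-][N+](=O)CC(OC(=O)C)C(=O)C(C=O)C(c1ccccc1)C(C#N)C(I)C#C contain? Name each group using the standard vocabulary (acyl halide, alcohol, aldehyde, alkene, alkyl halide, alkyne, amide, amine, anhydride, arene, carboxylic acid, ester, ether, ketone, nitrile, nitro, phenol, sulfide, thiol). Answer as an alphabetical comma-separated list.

aldehyde, alkyl halide, alkyne, arene, ester, ketone, nitrile, nitro

–NO2 on carbon → nitro group.
pendant –OC(=O)CH3: an acyloxy group → ester.
–C(=O)– with carbon on both sides → ketone.
pendant –CHO: carbonyl C bonded to C and H → aldehyde.
pendant –C6H5: benzene ring → arene.
pendant –C≡N: nitrile.
halogen on an sp³ carbon → alkyl halide.
C≡C triple bond → alkyne.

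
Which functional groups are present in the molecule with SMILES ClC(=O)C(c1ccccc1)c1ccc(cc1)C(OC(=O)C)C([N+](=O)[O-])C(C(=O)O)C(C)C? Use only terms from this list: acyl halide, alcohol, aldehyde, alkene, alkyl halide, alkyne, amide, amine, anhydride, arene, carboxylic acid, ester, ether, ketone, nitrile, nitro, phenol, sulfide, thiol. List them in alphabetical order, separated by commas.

acyl halide, arene, carboxylic acid, ester, nitro

Reading the structure from left to right:
  ClCO: –C(=O)Cl: carbonyl C bonded to C and to a halogen → acyl halide (not alkyl halide).
  CH(C6H5): pendant –C6H5: benzene ring → arene.
  C6H4: para-disubstituted benzene ring → arene.
  CH(OCOCH3): pendant –OC(=O)CH3: an acyloxy group → ester.
  CH(NO2): –NO2 on an sp³ carbon → nitro (the N=O is not a carbonyl).
  CH(COOH): pendant –COOH: carbonyl C bonded to C and –OH → carboxylic acid.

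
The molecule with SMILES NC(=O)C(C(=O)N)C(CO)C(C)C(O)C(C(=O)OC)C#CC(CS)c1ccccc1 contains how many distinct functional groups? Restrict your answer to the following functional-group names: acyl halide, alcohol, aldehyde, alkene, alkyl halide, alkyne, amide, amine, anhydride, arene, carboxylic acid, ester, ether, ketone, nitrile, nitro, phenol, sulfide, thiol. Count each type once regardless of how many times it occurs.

6

–C(=O)NH2: carbonyl C bonded to C and to N → amide (the N is not a separate amine).
pendant –CONH2: carbonyl C bonded to C and N → amide.
pendant –CH2OH on an sp³ backbone C → alcohol.
–OH on an sp³ carbon → alcohol (secondary).
pendant –COOCH3: carbonyl C bonded to C and –OCH3 → ester.
C≡C triple bond → alkyne.
pendant –CH2SH → thiol.
–C6H5 phenyl ring → arene.
Distinct types present: alcohol, alkyne, amide, arene, ester, thiol.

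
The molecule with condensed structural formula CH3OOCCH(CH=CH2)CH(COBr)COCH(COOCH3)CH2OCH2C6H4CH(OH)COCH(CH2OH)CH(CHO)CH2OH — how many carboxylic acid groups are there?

Working along the chain:
  CH3OOC: CH3O–C(=O)–: carbonyl C bonded to C and to –OCH3 → ester (not ketone + ether).
  CH(CH=CH2): pendant –CH=CH2: C=C double bond → alkene.
  CH(COBr): pendant –C(=O)X: carbonyl C bonded to C and halogen → acyl halide.
  CO: –C(=O)– with carbon on both sides → ketone.
  CH(COOCH3): pendant –COOCH3: carbonyl C bonded to C and –OCH3 → ester.
  CH2OCH2: C–O–C with sp³ carbons on both sides and no adjacent C=O → ether.
  C6H4: para-disubstituted benzene ring → arene.
  CH(OH): –OH on an sp³ carbon → alcohol (secondary).
  CO: –C(=O)– with carbon on both sides → ketone.
  CH(CH2OH): pendant –CH2OH on an sp³ backbone C → alcohol.
  CH(CHO): pendant –CHO: carbonyl C bonded to C and H → aldehyde.
  CH2OH: –OH on an sp³ carbon → alcohol.
No segment is a carboxylic acid: CH3OOC is ester, not carboxylic acid; CH(COOCH3) is ester, not carboxylic acid; CH(OH) is alcohol, not carboxylic acid. → 0.

0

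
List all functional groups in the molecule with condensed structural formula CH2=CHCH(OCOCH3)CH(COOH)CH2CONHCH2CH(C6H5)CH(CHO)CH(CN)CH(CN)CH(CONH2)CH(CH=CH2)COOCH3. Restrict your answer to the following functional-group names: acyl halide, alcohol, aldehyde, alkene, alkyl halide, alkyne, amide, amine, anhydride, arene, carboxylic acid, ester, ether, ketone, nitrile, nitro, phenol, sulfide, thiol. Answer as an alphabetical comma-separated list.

aldehyde, alkene, amide, arene, carboxylic acid, ester, nitrile

C=C double bond → alkene.
pendant –OC(=O)CH3: an acyloxy group → ester.
pendant –COOH: carbonyl C bonded to C and –OH → carboxylic acid.
–C(=O)–N– linkage → amide (the N is not an amine).
pendant –C6H5: benzene ring → arene.
pendant –CHO: carbonyl C bonded to C and H → aldehyde.
pendant –C≡N: nitrile.
pendant –C≡N: nitrile.
pendant –CONH2: carbonyl C bonded to C and N → amide.
pendant –CH=CH2: C=C double bond → alkene.
–C(=O)OCH3: carbonyl C bonded to C and to –OCH3 → ester (not ketone + ether).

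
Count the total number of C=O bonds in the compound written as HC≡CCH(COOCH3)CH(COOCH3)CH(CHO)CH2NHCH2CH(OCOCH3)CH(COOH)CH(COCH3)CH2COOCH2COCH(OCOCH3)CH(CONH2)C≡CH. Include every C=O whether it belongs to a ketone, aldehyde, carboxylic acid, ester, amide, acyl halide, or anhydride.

10

CH(COOCH3): ester, 1 C=O (running total 1).
CH(COOCH3): ester, 1 C=O (running total 2).
CH(CHO): aldehyde, 1 C=O (running total 3).
CH(OCOCH3): ester, 1 C=O (running total 4).
CH(COOH): carboxylic acid, 1 C=O (running total 5).
CH(COCH3): ketone, 1 C=O (running total 6).
CH2COOCH2: ester, 1 C=O (running total 7).
CO: ketone, 1 C=O (running total 8).
CH(OCOCH3): ester, 1 C=O (running total 9).
CH(CONH2): amide, 1 C=O (running total 10).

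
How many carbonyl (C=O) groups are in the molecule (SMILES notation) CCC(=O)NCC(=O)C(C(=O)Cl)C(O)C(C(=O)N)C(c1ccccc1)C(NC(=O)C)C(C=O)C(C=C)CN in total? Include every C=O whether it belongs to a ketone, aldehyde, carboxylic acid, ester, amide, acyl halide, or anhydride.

6

CH2CONHCH2: amide, 1 C=O (running total 1).
CO: ketone, 1 C=O (running total 2).
CH(COCl): acyl halide, 1 C=O (running total 3).
CH(CONH2): amide, 1 C=O (running total 4).
CH(NHCOCH3): amide, 1 C=O (running total 5).
CH(CHO): aldehyde, 1 C=O (running total 6).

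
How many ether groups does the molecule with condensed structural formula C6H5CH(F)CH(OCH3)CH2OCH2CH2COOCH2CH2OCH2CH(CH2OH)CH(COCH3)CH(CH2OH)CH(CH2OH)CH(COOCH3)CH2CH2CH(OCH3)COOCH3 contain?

4

C6H5– phenyl ring → arene.
halogen on an sp³ carbon → alkyl halide.
pendant –OCH3: C–O–C with sp³ C, no adjacent C=O → ether.
C–O–C with sp³ carbons on both sides and no adjacent C=O → ether.
–C(=O)–O–C with C on the carbonyl side → ester.
C–O–C with sp³ carbons on both sides and no adjacent C=O → ether.
pendant –CH2OH on an sp³ backbone C → alcohol.
pendant –COCH3: carbonyl C bonded to two carbons → ketone.
pendant –CH2OH on an sp³ backbone C → alcohol.
pendant –CH2OH on an sp³ backbone C → alcohol.
pendant –COOCH3: carbonyl C bonded to C and –OCH3 → ester.
pendant –OCH3: C–O–C with sp³ C, no adjacent C=O → ether.
–C(=O)OCH3: carbonyl C bonded to C and to –OCH3 → ester (not ketone + ether).
Ether appears at: CH(OCH3), CH2OCH2, CH2OCH2, CH(OCH3) → 4.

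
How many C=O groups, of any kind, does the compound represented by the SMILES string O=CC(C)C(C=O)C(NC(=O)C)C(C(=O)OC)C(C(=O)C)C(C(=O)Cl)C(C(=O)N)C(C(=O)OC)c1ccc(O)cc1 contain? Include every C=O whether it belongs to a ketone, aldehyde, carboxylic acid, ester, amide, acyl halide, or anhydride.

OHC: aldehyde, 1 C=O (running total 1).
CH(CHO): aldehyde, 1 C=O (running total 2).
CH(NHCOCH3): amide, 1 C=O (running total 3).
CH(COOCH3): ester, 1 C=O (running total 4).
CH(COCH3): ketone, 1 C=O (running total 5).
CH(COCl): acyl halide, 1 C=O (running total 6).
CH(CONH2): amide, 1 C=O (running total 7).
CH(COOCH3): ester, 1 C=O (running total 8).

8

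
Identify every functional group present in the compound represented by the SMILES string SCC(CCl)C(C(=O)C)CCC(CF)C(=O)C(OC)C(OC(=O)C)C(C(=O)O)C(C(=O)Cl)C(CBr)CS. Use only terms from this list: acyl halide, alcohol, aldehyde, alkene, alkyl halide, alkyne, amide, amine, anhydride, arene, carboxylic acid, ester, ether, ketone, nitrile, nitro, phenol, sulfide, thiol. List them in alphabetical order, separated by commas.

acyl halide, alkyl halide, carboxylic acid, ester, ether, ketone, thiol

–SH on an sp³ carbon → thiol.
pendant –CH2X: halogen on sp³ carbon → alkyl halide.
pendant –COCH3: carbonyl C bonded to two carbons → ketone.
pendant –CH2X: halogen on sp³ carbon → alkyl halide.
–C(=O)– with carbon on both sides → ketone.
pendant –OCH3: C–O–C with sp³ C, no adjacent C=O → ether.
pendant –OC(=O)CH3: an acyloxy group → ester.
pendant –COOH: carbonyl C bonded to C and –OH → carboxylic acid.
pendant –C(=O)X: carbonyl C bonded to C and halogen → acyl halide.
pendant –CH2X: halogen on sp³ carbon → alkyl halide.
–SH on an sp³ carbon → thiol.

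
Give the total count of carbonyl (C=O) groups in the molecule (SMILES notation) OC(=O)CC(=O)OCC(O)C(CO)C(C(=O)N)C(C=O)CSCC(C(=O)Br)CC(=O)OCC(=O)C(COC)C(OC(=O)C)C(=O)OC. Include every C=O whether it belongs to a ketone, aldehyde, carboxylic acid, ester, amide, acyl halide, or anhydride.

9

HOOC: carboxylic acid, 1 C=O (running total 1).
CH2COOCH2: ester, 1 C=O (running total 2).
CH(CONH2): amide, 1 C=O (running total 3).
CH(CHO): aldehyde, 1 C=O (running total 4).
CH(COBr): acyl halide, 1 C=O (running total 5).
CH2COOCH2: ester, 1 C=O (running total 6).
CO: ketone, 1 C=O (running total 7).
CH(OCOCH3): ester, 1 C=O (running total 8).
COOCH3: ester, 1 C=O (running total 9).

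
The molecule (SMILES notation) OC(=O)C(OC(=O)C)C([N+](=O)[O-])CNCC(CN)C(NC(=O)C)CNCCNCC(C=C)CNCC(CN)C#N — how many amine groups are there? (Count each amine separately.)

6

Working along the chain:
  HOOC: –COOH: carbonyl C bonded to –OH and C → carboxylic acid (the –OH is not a separate alcohol).
  CH(OCOCH3): pendant –OC(=O)CH3: an acyloxy group → ester.
  CH(NO2): –NO2 on an sp³ carbon → nitro (the N=O is not a carbonyl).
  CH2NHCH2: C–N–C with sp³ carbons and no adjacent C=O → amine (secondary).
  CH(CH2NH2): pendant –CH2NH2: N on sp³ C, no adjacent C=O → amine.
  CH(NHCOCH3): pendant –NHC(=O)CH3: N bonded to a carbonyl → amide (not amine).
  CH2NHCH2: C–N–C with sp³ carbons and no adjacent C=O → amine (secondary).
  CH2NHCH2: C–N–C with sp³ carbons and no adjacent C=O → amine (secondary).
  CH(CH=CH2): pendant –CH=CH2: C=C double bond → alkene.
  CH2NHCH2: C–N–C with sp³ carbons and no adjacent C=O → amine (secondary).
  CH(CH2NH2): pendant –CH2NH2: N on sp³ C, no adjacent C=O → amine.
  CN: –C≡N: carbon triple-bonded to nitrogen → nitrile.
Amine appears at: CH2NHCH2, CH(CH2NH2), CH2NHCH2, CH2NHCH2, CH2NHCH2, CH(CH2NH2) → 6.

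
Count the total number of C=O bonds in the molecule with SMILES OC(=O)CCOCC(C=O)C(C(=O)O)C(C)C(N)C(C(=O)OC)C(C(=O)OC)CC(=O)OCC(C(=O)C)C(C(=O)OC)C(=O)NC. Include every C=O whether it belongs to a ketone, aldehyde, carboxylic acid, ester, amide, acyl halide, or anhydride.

9

HOOC: carboxylic acid, 1 C=O (running total 1).
CH(CHO): aldehyde, 1 C=O (running total 2).
CH(COOH): carboxylic acid, 1 C=O (running total 3).
CH(COOCH3): ester, 1 C=O (running total 4).
CH(COOCH3): ester, 1 C=O (running total 5).
CH2COOCH2: ester, 1 C=O (running total 6).
CH(COCH3): ketone, 1 C=O (running total 7).
CH(COOCH3): ester, 1 C=O (running total 8).
CONHCH3: amide, 1 C=O (running total 9).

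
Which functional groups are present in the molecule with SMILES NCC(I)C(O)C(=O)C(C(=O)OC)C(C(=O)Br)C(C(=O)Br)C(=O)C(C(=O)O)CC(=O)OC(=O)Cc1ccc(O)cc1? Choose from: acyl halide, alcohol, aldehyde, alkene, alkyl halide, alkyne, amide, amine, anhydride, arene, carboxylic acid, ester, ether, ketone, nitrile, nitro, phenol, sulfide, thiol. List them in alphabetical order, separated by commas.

–NH2 on an sp³ carbon with no adjacent C=O → amine.
halogen on an sp³ carbon → alkyl halide.
–OH on an sp³ carbon → alcohol (secondary).
–C(=O)– with carbon on both sides → ketone.
pendant –COOCH3: carbonyl C bonded to C and –OCH3 → ester.
pendant –C(=O)X: carbonyl C bonded to C and halogen → acyl halide.
pendant –C(=O)X: carbonyl C bonded to C and halogen → acyl halide.
–C(=O)– with carbon on both sides → ketone.
pendant –COOH: carbonyl C bonded to C and –OH → carboxylic acid.
two acyl groups sharing one oxygen, –C(=O)–O–C(=O)– → anhydride.
–OH attached directly to an aromatic ring → phenol (not alcohol); the ring itself is an arene.

acyl halide, alcohol, alkyl halide, amine, anhydride, arene, carboxylic acid, ester, ketone, phenol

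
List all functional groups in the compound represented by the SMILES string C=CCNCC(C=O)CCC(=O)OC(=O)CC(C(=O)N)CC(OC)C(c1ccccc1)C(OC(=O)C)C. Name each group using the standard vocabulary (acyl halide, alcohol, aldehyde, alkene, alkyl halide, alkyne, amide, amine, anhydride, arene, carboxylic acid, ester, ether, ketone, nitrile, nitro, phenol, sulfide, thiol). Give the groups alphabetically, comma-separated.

C=C double bond → alkene.
C–N–C with sp³ carbons and no adjacent C=O → amine (secondary).
pendant –CHO: carbonyl C bonded to C and H → aldehyde.
two acyl groups sharing one oxygen, –C(=O)–O–C(=O)– → anhydride.
pendant –CONH2: carbonyl C bonded to C and N → amide.
pendant –OCH3: C–O–C with sp³ C, no adjacent C=O → ether.
pendant –C6H5: benzene ring → arene.
pendant –OC(=O)CH3: an acyloxy group → ester.

aldehyde, alkene, amide, amine, anhydride, arene, ester, ether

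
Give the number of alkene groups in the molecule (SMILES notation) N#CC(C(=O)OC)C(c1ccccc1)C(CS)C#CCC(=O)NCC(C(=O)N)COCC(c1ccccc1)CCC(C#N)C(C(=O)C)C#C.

0

N≡C–: carbon triple-bonded to nitrogen → nitrile.
pendant –COOCH3: carbonyl C bonded to C and –OCH3 → ester.
pendant –C6H5: benzene ring → arene.
pendant –CH2SH → thiol.
C≡C triple bond → alkyne.
–C(=O)–N– linkage → amide (the N is not an amine).
pendant –CONH2: carbonyl C bonded to C and N → amide.
C–O–C with sp³ carbons on both sides and no adjacent C=O → ether.
pendant –C6H5: benzene ring → arene.
pendant –C≡N: nitrile.
pendant –COCH3: carbonyl C bonded to two carbons → ketone.
C≡C triple bond → alkyne.
No segment is a alkene: CH(C6H5) is arene, not alkene; C≡C is alkyne, not alkene; CH(C6H5) is arene, not alkene. → 0.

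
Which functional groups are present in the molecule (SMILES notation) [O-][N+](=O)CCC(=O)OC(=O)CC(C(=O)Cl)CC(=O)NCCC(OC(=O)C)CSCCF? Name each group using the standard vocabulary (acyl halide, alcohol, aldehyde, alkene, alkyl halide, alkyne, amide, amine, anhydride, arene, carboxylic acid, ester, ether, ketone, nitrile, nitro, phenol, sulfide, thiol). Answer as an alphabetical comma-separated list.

–NO2 on carbon → nitro group.
two acyl groups sharing one oxygen, –C(=O)–O–C(=O)– → anhydride.
pendant –C(=O)X: carbonyl C bonded to C and halogen → acyl halide.
–C(=O)–N– linkage → amide (the N is not an amine).
pendant –OC(=O)CH3: an acyloxy group → ester.
C–S–C linkage → sulfide (thioether).
halogen on an sp³ carbon → alkyl halide.

acyl halide, alkyl halide, amide, anhydride, ester, nitro, sulfide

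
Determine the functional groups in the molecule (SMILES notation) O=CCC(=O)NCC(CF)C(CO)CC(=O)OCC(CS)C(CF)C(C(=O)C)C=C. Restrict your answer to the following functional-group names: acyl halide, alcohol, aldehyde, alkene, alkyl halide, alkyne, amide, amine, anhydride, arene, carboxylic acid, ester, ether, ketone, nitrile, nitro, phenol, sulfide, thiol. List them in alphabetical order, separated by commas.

terminal –CHO: carbonyl C bonded to H and C → aldehyde.
–C(=O)–N– linkage → amide (the N is not an amine).
pendant –CH2X: halogen on sp³ carbon → alkyl halide.
pendant –CH2OH on an sp³ backbone C → alcohol.
–C(=O)–O–C with C on the carbonyl side → ester.
pendant –CH2SH → thiol.
pendant –CH2X: halogen on sp³ carbon → alkyl halide.
pendant –COCH3: carbonyl C bonded to two carbons → ketone.
C=C double bond → alkene.

alcohol, aldehyde, alkene, alkyl halide, amide, ester, ketone, thiol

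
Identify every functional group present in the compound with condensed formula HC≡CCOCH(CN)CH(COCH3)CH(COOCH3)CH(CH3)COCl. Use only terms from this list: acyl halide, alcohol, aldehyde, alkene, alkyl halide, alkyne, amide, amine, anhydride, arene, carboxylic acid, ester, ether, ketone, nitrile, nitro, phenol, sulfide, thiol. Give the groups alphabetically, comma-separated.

acyl halide, alkyne, ester, ketone, nitrile

C≡C triple bond → alkyne.
–C(=O)– with carbon on both sides → ketone.
pendant –C≡N: nitrile.
pendant –COCH3: carbonyl C bonded to two carbons → ketone.
pendant –COOCH3: carbonyl C bonded to C and –OCH3 → ester.
–C(=O)Cl: carbonyl C bonded to C and to a halogen → acyl halide (not alkyl halide).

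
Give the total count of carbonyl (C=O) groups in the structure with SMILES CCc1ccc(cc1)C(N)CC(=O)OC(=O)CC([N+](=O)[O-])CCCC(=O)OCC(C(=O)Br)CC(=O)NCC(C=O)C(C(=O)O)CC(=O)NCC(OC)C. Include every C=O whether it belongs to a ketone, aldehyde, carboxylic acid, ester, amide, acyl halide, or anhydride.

CH2CO-O-COCH2: anhydride, 2 C=O (running total 2).
CH2COOCH2: ester, 1 C=O (running total 3).
CH(COBr): acyl halide, 1 C=O (running total 4).
CH2CONHCH2: amide, 1 C=O (running total 5).
CH(CHO): aldehyde, 1 C=O (running total 6).
CH(COOH): carboxylic acid, 1 C=O (running total 7).
CH2CONHCH2: amide, 1 C=O (running total 8).

8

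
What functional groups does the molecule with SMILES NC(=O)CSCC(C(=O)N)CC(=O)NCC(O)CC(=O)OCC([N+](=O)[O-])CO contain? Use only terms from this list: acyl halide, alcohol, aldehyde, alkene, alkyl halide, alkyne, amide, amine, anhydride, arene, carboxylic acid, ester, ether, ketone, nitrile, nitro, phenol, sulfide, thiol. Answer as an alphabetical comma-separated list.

Taking each segment in turn:
  H2NCO: –C(=O)NH2: carbonyl C bonded to C and to N → amide (the N is not a separate amine).
  CH2SCH2: C–S–C linkage → sulfide (thioether).
  CH(CONH2): pendant –CONH2: carbonyl C bonded to C and N → amide.
  CH2CONHCH2: –C(=O)–N– linkage → amide (the N is not an amine).
  CH(OH): –OH on an sp³ carbon → alcohol (secondary).
  CH2COOCH2: –C(=O)–O–C with C on the carbonyl side → ester.
  CH(NO2): –NO2 on an sp³ carbon → nitro (the N=O is not a carbonyl).
  CH2OH: –OH on an sp³ carbon → alcohol.

alcohol, amide, ester, nitro, sulfide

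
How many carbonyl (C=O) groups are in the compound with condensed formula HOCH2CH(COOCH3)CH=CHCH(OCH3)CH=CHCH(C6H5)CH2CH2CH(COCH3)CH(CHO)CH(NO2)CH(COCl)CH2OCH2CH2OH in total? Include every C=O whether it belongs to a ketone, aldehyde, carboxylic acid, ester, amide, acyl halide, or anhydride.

4

CH(COOCH3): ester, 1 C=O (running total 1).
CH(COCH3): ketone, 1 C=O (running total 2).
CH(CHO): aldehyde, 1 C=O (running total 3).
CH(COCl): acyl halide, 1 C=O (running total 4).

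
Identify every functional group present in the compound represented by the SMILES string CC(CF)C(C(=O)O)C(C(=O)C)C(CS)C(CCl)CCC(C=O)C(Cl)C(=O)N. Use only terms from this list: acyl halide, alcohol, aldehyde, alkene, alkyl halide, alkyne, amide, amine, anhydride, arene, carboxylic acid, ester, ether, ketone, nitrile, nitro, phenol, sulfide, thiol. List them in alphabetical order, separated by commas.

pendant –CH2X: halogen on sp³ carbon → alkyl halide.
pendant –COOH: carbonyl C bonded to C and –OH → carboxylic acid.
pendant –COCH3: carbonyl C bonded to two carbons → ketone.
pendant –CH2SH → thiol.
pendant –CH2X: halogen on sp³ carbon → alkyl halide.
pendant –CHO: carbonyl C bonded to C and H → aldehyde.
halogen on an sp³ carbon → alkyl halide.
–C(=O)NH2: carbonyl C bonded to C and to N → amide (the N is not a separate amine).

aldehyde, alkyl halide, amide, carboxylic acid, ketone, thiol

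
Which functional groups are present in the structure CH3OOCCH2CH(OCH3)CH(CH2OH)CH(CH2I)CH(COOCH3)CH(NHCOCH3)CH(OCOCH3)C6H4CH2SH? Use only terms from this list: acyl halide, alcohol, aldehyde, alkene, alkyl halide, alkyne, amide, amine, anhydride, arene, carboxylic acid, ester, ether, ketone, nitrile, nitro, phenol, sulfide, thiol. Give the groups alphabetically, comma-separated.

alcohol, alkyl halide, amide, arene, ester, ether, thiol

CH3O–C(=O)–: carbonyl C bonded to C and to –OCH3 → ester (not ketone + ether).
pendant –OCH3: C–O–C with sp³ C, no adjacent C=O → ether.
pendant –CH2OH on an sp³ backbone C → alcohol.
pendant –CH2X: halogen on sp³ carbon → alkyl halide.
pendant –COOCH3: carbonyl C bonded to C and –OCH3 → ester.
pendant –NHC(=O)CH3: N bonded to a carbonyl → amide (not amine).
pendant –OC(=O)CH3: an acyloxy group → ester.
para-disubstituted benzene ring → arene.
–SH on an sp³ carbon → thiol.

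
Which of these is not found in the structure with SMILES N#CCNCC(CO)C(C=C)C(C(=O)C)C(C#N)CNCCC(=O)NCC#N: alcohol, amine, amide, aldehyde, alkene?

alkene: present (CH(CH=CH2) — pendant –CH=CH2: C=C double bond → alkene).
alcohol: present (CH(CH2OH) — pendant –CH2OH on an sp³ backbone C → alcohol).
amide: present (CH2CONHCH2 — –C(=O)–N– linkage → amide (the N is not an amine)).
amine: present (CH2NHCH2 — C–N–C with sp³ carbons and no adjacent C=O → amine (secondary)).
aldehyde: absent. In CH(COCH3), the carbonyl carbon is bonded to two carbons, so it is a ketone, not an aldehyde.

aldehyde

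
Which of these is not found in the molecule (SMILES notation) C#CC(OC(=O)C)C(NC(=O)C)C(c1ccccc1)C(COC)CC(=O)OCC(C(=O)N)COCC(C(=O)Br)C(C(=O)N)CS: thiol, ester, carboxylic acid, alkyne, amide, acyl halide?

carboxylic acid

ester: present (CH(OCOCH3) — pendant –OC(=O)CH3: an acyloxy group → ester).
acyl halide: present (CH(COBr) — pendant –C(=O)X: carbonyl C bonded to C and halogen → acyl halide).
amide: present (CH(NHCOCH3) — pendant –NHC(=O)CH3: N bonded to a carbonyl → amide (not amine)).
alkyne: present (HC≡C — C≡C triple bond → alkyne).
thiol: present (CH2SH — –SH on an sp³ carbon → thiol).
carboxylic acid: absent. In each of CH(OCOCH3) and CH2COOCH2, the acyl oxygen is bonded to carbon (–O–C), not to H, so this is an ester. In each of CH(NHCOCH3) and CH(CONH2), the carbonyl is bonded to nitrogen, not to –OH; that is an amide.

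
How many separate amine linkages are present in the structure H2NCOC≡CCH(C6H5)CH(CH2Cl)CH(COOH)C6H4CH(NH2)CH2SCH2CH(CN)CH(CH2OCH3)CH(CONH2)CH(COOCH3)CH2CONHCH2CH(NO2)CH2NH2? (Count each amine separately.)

2

–C(=O)NH2: carbonyl C bonded to C and to N → amide (the N is not a separate amine).
C≡C triple bond → alkyne.
pendant –C6H5: benzene ring → arene.
pendant –CH2X: halogen on sp³ carbon → alkyl halide.
pendant –COOH: carbonyl C bonded to C and –OH → carboxylic acid.
para-disubstituted benzene ring → arene.
–NH2 on an sp³ carbon with no adjacent C=O → amine.
C–S–C linkage → sulfide (thioether).
pendant –C≡N: nitrile.
pendant –CH2OCH3: C–O–C linkage → ether.
pendant –CONH2: carbonyl C bonded to C and N → amide.
pendant –COOCH3: carbonyl C bonded to C and –OCH3 → ester.
–C(=O)–N– linkage → amide (the N is not an amine).
–NO2 on an sp³ carbon → nitro (the N=O is not a carbonyl).
–NH2 on an sp³ carbon with no adjacent C=O → amine.
Amine appears at: CH(NH2), CH2NH2 → 2.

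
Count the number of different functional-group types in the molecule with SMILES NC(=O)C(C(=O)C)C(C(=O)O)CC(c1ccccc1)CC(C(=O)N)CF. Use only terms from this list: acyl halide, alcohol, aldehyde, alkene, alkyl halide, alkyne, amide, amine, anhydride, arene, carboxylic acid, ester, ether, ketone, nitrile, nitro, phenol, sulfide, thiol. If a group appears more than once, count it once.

5

–C(=O)NH2: carbonyl C bonded to C and to N → amide (the N is not a separate amine).
pendant –COCH3: carbonyl C bonded to two carbons → ketone.
pendant –COOH: carbonyl C bonded to C and –OH → carboxylic acid.
pendant –C6H5: benzene ring → arene.
pendant –CONH2: carbonyl C bonded to C and N → amide.
halogen on an sp³ carbon → alkyl halide.
Distinct types present: alkyl halide, amide, arene, carboxylic acid, ketone.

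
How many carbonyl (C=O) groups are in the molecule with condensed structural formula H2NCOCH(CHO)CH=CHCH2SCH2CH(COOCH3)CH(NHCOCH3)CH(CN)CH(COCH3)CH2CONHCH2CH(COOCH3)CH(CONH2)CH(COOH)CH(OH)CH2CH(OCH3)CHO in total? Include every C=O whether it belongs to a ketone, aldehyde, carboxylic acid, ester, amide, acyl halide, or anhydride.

10

H2NCO: amide, 1 C=O (running total 1).
CH(CHO): aldehyde, 1 C=O (running total 2).
CH(COOCH3): ester, 1 C=O (running total 3).
CH(NHCOCH3): amide, 1 C=O (running total 4).
CH(COCH3): ketone, 1 C=O (running total 5).
CH2CONHCH2: amide, 1 C=O (running total 6).
CH(COOCH3): ester, 1 C=O (running total 7).
CH(CONH2): amide, 1 C=O (running total 8).
CH(COOH): carboxylic acid, 1 C=O (running total 9).
CHO: aldehyde, 1 C=O (running total 10).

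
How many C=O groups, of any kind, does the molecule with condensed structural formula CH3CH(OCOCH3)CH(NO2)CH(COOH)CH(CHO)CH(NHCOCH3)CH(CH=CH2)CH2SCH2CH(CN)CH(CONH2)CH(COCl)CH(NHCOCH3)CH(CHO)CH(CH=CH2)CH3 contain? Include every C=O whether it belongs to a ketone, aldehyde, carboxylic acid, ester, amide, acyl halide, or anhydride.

8

CH(OCOCH3): ester, 1 C=O (running total 1).
CH(COOH): carboxylic acid, 1 C=O (running total 2).
CH(CHO): aldehyde, 1 C=O (running total 3).
CH(NHCOCH3): amide, 1 C=O (running total 4).
CH(CONH2): amide, 1 C=O (running total 5).
CH(COCl): acyl halide, 1 C=O (running total 6).
CH(NHCOCH3): amide, 1 C=O (running total 7).
CH(CHO): aldehyde, 1 C=O (running total 8).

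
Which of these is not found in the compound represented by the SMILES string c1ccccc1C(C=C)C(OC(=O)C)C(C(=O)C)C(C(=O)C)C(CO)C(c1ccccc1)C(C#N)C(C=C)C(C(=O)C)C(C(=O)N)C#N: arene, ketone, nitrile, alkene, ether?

alkene: present (CH(CH=CH2) — pendant –CH=CH2: C=C double bond → alkene).
nitrile: present (CH(CN) — pendant –C≡N: nitrile).
arene: present (C6H5 — C6H5– phenyl ring → arene).
ketone: present (CH(COCH3) — pendant –COCH3: carbonyl C bonded to two carbons → ketone).
ether: absent. In CH(OCOCH3), the C–O–C oxygen is adjacent to a C=O, so it belongs to an ester, not an ether.

ether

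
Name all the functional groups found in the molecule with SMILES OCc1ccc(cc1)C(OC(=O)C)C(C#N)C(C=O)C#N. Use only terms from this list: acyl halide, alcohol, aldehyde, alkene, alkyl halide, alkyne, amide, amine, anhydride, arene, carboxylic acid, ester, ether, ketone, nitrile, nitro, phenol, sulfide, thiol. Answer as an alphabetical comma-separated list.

Taking each segment in turn:
  HOCH2: HO– on an sp³ carbon → alcohol.
  C6H4: para-disubstituted benzene ring → arene.
  CH(OCOCH3): pendant –OC(=O)CH3: an acyloxy group → ester.
  CH(CN): pendant –C≡N: nitrile.
  CH(CHO): pendant –CHO: carbonyl C bonded to C and H → aldehyde.
  CN: –C≡N: carbon triple-bonded to nitrogen → nitrile.

alcohol, aldehyde, arene, ester, nitrile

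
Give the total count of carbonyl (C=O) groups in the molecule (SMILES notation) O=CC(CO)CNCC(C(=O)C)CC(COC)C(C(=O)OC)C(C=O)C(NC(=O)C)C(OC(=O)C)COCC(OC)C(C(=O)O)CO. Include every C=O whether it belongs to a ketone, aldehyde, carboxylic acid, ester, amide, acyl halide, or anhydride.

7

OHC: aldehyde, 1 C=O (running total 1).
CH(COCH3): ketone, 1 C=O (running total 2).
CH(COOCH3): ester, 1 C=O (running total 3).
CH(CHO): aldehyde, 1 C=O (running total 4).
CH(NHCOCH3): amide, 1 C=O (running total 5).
CH(OCOCH3): ester, 1 C=O (running total 6).
CH(COOH): carboxylic acid, 1 C=O (running total 7).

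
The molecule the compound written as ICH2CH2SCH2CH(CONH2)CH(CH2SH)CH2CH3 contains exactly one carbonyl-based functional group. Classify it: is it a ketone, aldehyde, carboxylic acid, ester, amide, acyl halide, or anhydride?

The carbonyl is in the CH(CONH2) segment: pendant –CONH2: carbonyl C bonded to C and N → amide.

amide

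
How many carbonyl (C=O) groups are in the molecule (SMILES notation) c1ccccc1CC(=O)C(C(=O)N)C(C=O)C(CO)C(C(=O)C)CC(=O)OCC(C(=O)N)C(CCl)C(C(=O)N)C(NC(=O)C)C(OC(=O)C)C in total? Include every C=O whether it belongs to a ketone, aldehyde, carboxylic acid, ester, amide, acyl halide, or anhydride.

9

CO: ketone, 1 C=O (running total 1).
CH(CONH2): amide, 1 C=O (running total 2).
CH(CHO): aldehyde, 1 C=O (running total 3).
CH(COCH3): ketone, 1 C=O (running total 4).
CH2COOCH2: ester, 1 C=O (running total 5).
CH(CONH2): amide, 1 C=O (running total 6).
CH(CONH2): amide, 1 C=O (running total 7).
CH(NHCOCH3): amide, 1 C=O (running total 8).
CH(OCOCH3): ester, 1 C=O (running total 9).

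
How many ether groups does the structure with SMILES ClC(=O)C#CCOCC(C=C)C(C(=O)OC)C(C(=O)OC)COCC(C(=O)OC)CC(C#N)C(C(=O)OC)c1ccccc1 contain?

2

–C(=O)Cl: carbonyl C bonded to C and to a halogen → acyl halide (not alkyl halide).
C≡C triple bond → alkyne.
C–O–C with sp³ carbons on both sides and no adjacent C=O → ether.
pendant –CH=CH2: C=C double bond → alkene.
pendant –COOCH3: carbonyl C bonded to C and –OCH3 → ester.
pendant –COOCH3: carbonyl C bonded to C and –OCH3 → ester.
C–O–C with sp³ carbons on both sides and no adjacent C=O → ether.
pendant –COOCH3: carbonyl C bonded to C and –OCH3 → ester.
pendant –C≡N: nitrile.
pendant –COOCH3: carbonyl C bonded to C and –OCH3 → ester.
–C6H5 phenyl ring → arene.
Ether appears at: CH2OCH2, CH2OCH2 → 2.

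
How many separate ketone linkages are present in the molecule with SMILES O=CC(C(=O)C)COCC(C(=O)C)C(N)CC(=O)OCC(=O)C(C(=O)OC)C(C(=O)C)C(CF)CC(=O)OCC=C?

4

terminal –CHO: carbonyl C bonded to H and C → aldehyde.
pendant –COCH3: carbonyl C bonded to two carbons → ketone.
C–O–C with sp³ carbons on both sides and no adjacent C=O → ether.
pendant –COCH3: carbonyl C bonded to two carbons → ketone.
–NH2 on an sp³ carbon with no adjacent C=O → amine.
–C(=O)–O–C with C on the carbonyl side → ester.
–C(=O)– with carbon on both sides → ketone.
pendant –COOCH3: carbonyl C bonded to C and –OCH3 → ester.
pendant –COCH3: carbonyl C bonded to two carbons → ketone.
pendant –CH2X: halogen on sp³ carbon → alkyl halide.
–C(=O)–O–C with C on the carbonyl side → ester.
C=C double bond → alkene.
Ketone appears at: CH(COCH3), CH(COCH3), CO, CH(COCH3) → 4.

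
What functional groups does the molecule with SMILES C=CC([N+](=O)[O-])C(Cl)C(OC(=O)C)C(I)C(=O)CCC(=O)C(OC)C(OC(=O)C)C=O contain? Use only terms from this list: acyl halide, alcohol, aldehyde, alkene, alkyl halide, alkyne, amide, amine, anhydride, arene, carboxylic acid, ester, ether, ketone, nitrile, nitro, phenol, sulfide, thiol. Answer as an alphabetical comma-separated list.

Working along the chain:
  CH2=CH: C=C double bond → alkene.
  CH(NO2): –NO2 on an sp³ carbon → nitro (the N=O is not a carbonyl).
  CH(Cl): halogen on an sp³ carbon → alkyl halide.
  CH(OCOCH3): pendant –OC(=O)CH3: an acyloxy group → ester.
  CH(I): halogen on an sp³ carbon → alkyl halide.
  CO: –C(=O)– with carbon on both sides → ketone.
  CO: –C(=O)– with carbon on both sides → ketone.
  CH(OCH3): pendant –OCH3: C–O–C with sp³ C, no adjacent C=O → ether.
  CH(OCOCH3): pendant –OC(=O)CH3: an acyloxy group → ester.
  CHO: terminal –CHO: carbonyl C bonded to H and C → aldehyde.

aldehyde, alkene, alkyl halide, ester, ether, ketone, nitro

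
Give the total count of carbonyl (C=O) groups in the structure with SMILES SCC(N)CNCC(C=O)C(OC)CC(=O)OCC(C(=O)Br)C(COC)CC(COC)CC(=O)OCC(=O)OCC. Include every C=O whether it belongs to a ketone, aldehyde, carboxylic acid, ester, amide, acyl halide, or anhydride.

5

CH(CHO): aldehyde, 1 C=O (running total 1).
CH2COOCH2: ester, 1 C=O (running total 2).
CH(COBr): acyl halide, 1 C=O (running total 3).
CH2COOCH2: ester, 1 C=O (running total 4).
COOCH2CH3: ester, 1 C=O (running total 5).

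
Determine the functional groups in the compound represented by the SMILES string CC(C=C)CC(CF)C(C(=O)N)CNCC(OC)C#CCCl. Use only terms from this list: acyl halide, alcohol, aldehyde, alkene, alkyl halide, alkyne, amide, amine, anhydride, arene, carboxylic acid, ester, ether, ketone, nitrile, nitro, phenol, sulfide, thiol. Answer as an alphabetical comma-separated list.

Reading the structure from left to right:
  CH(CH=CH2): pendant –CH=CH2: C=C double bond → alkene.
  CH(CH2F): pendant –CH2X: halogen on sp³ carbon → alkyl halide.
  CH(CONH2): pendant –CONH2: carbonyl C bonded to C and N → amide.
  CH2NHCH2: C–N–C with sp³ carbons and no adjacent C=O → amine (secondary).
  CH(OCH3): pendant –OCH3: C–O–C with sp³ C, no adjacent C=O → ether.
  C≡C: C≡C triple bond → alkyne.
  CH2Cl: halogen on an sp³ carbon → alkyl halide.

alkene, alkyl halide, alkyne, amide, amine, ether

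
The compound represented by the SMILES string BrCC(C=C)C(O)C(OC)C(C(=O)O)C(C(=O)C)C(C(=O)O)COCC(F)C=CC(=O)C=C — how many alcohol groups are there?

Working along the chain:
  BrCH2: halogen on an sp³ carbon → alkyl halide.
  CH(CH=CH2): pendant –CH=CH2: C=C double bond → alkene.
  CH(OH): –OH on an sp³ carbon → alcohol (secondary).
  CH(OCH3): pendant –OCH3: C–O–C with sp³ C, no adjacent C=O → ether.
  CH(COOH): pendant –COOH: carbonyl C bonded to C and –OH → carboxylic acid.
  CH(COCH3): pendant –COCH3: carbonyl C bonded to two carbons → ketone.
  CH(COOH): pendant –COOH: carbonyl C bonded to C and –OH → carboxylic acid.
  CH2OCH2: C–O–C with sp³ carbons on both sides and no adjacent C=O → ether.
  CH(F): halogen on an sp³ carbon → alkyl halide.
  CH=CH: C=C double bond → alkene.
  CO: –C(=O)– with carbon on both sides → ketone.
  CH=CH2: C=C double bond → alkene.
Alcohol appears at: CH(OH) → 1.

1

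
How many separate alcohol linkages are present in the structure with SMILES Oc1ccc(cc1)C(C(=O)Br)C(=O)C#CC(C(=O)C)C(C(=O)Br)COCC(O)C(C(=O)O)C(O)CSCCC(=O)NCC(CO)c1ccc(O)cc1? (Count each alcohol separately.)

–OH attached directly to an aromatic ring → phenol (not alcohol); the ring itself is an arene.
pendant –C(=O)X: carbonyl C bonded to C and halogen → acyl halide.
–C(=O)– with carbon on both sides → ketone.
C≡C triple bond → alkyne.
pendant –COCH3: carbonyl C bonded to two carbons → ketone.
pendant –C(=O)X: carbonyl C bonded to C and halogen → acyl halide.
C–O–C with sp³ carbons on both sides and no adjacent C=O → ether.
–OH on an sp³ carbon → alcohol (secondary).
pendant –COOH: carbonyl C bonded to C and –OH → carboxylic acid.
–OH on an sp³ carbon → alcohol (secondary).
C–S–C linkage → sulfide (thioether).
–C(=O)–N– linkage → amide (the N is not an amine).
pendant –CH2OH on an sp³ backbone C → alcohol.
–OH attached directly to an aromatic ring → phenol (not alcohol); the ring itself is an arene.
Alcohol appears at: CH(OH), CH(OH), CH(CH2OH) → 3.

3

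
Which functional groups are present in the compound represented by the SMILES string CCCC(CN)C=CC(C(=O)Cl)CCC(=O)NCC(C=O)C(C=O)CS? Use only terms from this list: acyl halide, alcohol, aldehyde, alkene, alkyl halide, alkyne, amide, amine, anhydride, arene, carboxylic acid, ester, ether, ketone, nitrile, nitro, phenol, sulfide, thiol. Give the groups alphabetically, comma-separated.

Working along the chain:
  CH(CH2NH2): pendant –CH2NH2: N on sp³ C, no adjacent C=O → amine.
  CH=CH: C=C double bond → alkene.
  CH(COCl): pendant –C(=O)X: carbonyl C bonded to C and halogen → acyl halide.
  CH2CONHCH2: –C(=O)–N– linkage → amide (the N is not an amine).
  CH(CHO): pendant –CHO: carbonyl C bonded to C and H → aldehyde.
  CH(CHO): pendant –CHO: carbonyl C bonded to C and H → aldehyde.
  CH2SH: –SH on an sp³ carbon → thiol.

acyl halide, aldehyde, alkene, amide, amine, thiol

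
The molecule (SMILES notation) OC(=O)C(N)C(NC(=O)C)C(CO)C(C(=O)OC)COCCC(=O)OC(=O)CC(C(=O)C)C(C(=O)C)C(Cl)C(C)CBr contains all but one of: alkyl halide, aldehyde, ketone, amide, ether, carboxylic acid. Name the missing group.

aldehyde

ether: present (CH2OCH2 — C–O–C with sp³ carbons on both sides and no adjacent C=O → ether).
ketone: present (CH(COCH3) — pendant –COCH3: carbonyl C bonded to two carbons → ketone).
alkyl halide: present (CH(Cl) — halogen on an sp³ carbon → alkyl halide).
carboxylic acid: present (HOOC — –COOH: carbonyl C bonded to –OH and C → carboxylic acid (the –OH is not a separate alcohol)).
amide: present (CH(NHCOCH3) — pendant –NHC(=O)CH3: N bonded to a carbonyl → amide (not amine)).
aldehyde: absent. In CH(COCH3), the carbonyl carbon is bonded to two carbons, so it is a ketone, not an aldehyde. In HOOC, the carbonyl carbon bears –OH, not –H, so it is a carboxylic acid.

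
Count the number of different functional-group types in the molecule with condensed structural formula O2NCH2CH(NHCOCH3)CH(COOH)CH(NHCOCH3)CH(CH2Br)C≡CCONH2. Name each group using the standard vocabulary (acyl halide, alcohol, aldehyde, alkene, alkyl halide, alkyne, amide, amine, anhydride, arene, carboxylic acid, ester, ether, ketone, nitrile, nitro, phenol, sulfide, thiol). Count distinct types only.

5

Taking each segment in turn:
  O2NCH2: –NO2 on carbon → nitro group.
  CH(NHCOCH3): pendant –NHC(=O)CH3: N bonded to a carbonyl → amide (not amine).
  CH(COOH): pendant –COOH: carbonyl C bonded to C and –OH → carboxylic acid.
  CH(NHCOCH3): pendant –NHC(=O)CH3: N bonded to a carbonyl → amide (not amine).
  CH(CH2Br): pendant –CH2X: halogen on sp³ carbon → alkyl halide.
  C≡C: C≡C triple bond → alkyne.
  CONH2: –C(=O)NH2: carbonyl C bonded to C and to N → amide (the N is not a separate amine).
Distinct types present: alkyl halide, alkyne, amide, carboxylic acid, nitro.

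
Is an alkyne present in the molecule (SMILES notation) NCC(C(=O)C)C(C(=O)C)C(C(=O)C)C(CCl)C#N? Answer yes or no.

Taking each segment in turn:
  H2NCH2: –NH2 on an sp³ carbon with no adjacent C=O → amine.
  CH(COCH3): pendant –COCH3: carbonyl C bonded to two carbons → ketone.
  CH(COCH3): pendant –COCH3: carbonyl C bonded to two carbons → ketone.
  CH(COCH3): pendant –COCH3: carbonyl C bonded to two carbons → ketone.
  CH(CH2Cl): pendant –CH2X: halogen on sp³ carbon → alkyl halide.
  CN: –C≡N: carbon triple-bonded to nitrogen → nitrile.
In CN, the triple bond is C≡N, not C≡C, so it is a nitrile.
The groups actually present are: alkyl halide, amine, ketone, nitrile.

no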